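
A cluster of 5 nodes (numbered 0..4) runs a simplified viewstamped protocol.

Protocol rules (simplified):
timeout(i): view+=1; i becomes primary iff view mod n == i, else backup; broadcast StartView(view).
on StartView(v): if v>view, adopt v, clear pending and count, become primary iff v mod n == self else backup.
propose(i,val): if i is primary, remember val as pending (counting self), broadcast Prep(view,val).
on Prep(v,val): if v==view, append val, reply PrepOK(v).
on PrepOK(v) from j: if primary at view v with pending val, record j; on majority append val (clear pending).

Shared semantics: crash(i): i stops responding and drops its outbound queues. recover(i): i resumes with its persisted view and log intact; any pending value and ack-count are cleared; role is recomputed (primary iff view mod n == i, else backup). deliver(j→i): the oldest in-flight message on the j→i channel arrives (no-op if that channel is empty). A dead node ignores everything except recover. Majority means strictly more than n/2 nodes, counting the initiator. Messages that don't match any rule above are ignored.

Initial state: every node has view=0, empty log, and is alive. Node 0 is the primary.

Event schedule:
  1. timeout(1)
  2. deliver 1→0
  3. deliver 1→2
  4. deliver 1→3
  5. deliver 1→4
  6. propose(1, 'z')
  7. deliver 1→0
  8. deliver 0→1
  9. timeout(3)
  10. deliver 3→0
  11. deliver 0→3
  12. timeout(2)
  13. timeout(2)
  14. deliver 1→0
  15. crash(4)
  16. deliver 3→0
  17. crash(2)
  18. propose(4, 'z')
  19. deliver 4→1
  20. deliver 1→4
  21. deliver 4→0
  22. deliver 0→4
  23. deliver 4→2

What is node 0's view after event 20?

[1] timeout(1) → N1(prim v1 [-])
[2] deliver 1→0 → N0(back v1 [-])
[3] deliver 1→2 → N2(back v1 [-])
[4] deliver 1→3 → N3(back v1 [-])
[5] deliver 1→4 → N4(back v1 [-])
[6] propose(1,'z') → ∅
[7] deliver 1→0 → N0(back v1 [z])
[8] deliver 0→1 → ∅
[9] timeout(3) → N3(back v2 [-])
[10] deliver 3→0 → N0(back v2 [z])
[11] deliver 0→3 → ∅
[12] timeout(2) → N2(prim v2 [-])
[13] timeout(2) → N2(back v3 [-])
[14] deliver 1→0 → ∅
[15] crash(4) → N4(✗back v1 [-])
[16] deliver 3→0 → ∅
[17] crash(2) → N2(✗back v3 [-])
[18] propose(4,'z') → ∅
[19] deliver 4→1 → ∅
[20] deliver 1→4 → ∅

2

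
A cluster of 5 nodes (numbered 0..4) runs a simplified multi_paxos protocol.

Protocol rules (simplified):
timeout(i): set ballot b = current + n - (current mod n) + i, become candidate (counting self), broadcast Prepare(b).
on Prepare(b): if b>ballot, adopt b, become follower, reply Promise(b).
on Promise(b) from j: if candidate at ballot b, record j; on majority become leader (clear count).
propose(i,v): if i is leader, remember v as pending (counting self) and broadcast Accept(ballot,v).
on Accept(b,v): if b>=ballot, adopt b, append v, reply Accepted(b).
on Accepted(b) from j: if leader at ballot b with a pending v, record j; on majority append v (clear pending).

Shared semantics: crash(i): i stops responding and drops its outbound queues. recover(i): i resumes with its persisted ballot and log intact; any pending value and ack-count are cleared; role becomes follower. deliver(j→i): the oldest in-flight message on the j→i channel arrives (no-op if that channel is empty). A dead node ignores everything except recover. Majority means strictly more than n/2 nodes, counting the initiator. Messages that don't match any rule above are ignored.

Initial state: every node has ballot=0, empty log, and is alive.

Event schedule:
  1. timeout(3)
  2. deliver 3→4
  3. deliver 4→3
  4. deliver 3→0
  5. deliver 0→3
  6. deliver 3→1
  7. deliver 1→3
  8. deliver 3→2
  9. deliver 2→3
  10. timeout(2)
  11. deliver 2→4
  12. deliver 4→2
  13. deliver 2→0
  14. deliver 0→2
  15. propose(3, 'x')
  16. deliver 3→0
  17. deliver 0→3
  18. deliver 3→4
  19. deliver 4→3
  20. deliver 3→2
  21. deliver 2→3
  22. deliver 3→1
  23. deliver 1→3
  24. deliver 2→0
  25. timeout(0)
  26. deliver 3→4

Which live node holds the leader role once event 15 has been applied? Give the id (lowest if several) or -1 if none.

2

1. timeout(3):  <3:cand b8 ->
2. deliver 3→4:  <4:foll b8 ->
3. deliver 4→3:  nop
4. deliver 3→0:  <0:foll b8 ->
5. deliver 0→3:  <3:lead b8 ->
6. deliver 3→1:  <1:foll b8 ->
7. deliver 1→3:  nop
8. deliver 3→2:  <2:foll b8 ->
9. deliver 2→3:  nop
10. timeout(2):  <2:cand b12 ->
11. deliver 2→4:  <4:foll b12 ->
12. deliver 4→2:  nop
13. deliver 2→0:  <0:foll b12 ->
14. deliver 0→2:  <2:lead b12 ->
15. propose(3,'x'):  nop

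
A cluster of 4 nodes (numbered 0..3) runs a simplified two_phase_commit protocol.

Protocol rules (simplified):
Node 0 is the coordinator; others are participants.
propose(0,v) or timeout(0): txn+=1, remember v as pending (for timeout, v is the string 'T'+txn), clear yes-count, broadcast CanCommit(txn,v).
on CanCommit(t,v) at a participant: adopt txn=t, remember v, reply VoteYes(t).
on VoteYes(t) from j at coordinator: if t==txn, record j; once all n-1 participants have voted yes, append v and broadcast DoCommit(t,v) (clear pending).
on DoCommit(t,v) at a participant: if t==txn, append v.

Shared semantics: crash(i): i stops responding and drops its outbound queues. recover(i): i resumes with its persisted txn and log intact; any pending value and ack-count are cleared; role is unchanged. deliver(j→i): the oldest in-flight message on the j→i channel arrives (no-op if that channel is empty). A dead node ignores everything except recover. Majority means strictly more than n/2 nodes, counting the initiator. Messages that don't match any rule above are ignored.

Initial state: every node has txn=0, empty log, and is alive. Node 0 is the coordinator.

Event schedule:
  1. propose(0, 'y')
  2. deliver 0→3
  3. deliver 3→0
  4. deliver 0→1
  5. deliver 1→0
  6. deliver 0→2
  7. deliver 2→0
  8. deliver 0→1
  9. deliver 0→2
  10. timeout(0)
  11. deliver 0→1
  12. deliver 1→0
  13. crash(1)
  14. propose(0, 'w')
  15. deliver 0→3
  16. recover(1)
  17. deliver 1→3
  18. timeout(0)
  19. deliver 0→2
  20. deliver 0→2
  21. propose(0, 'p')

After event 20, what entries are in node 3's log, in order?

y

e1 propose(0,'y'): 0[coor,t=1,-]
e2 deliver 0→3: 3[part,t=1,-]
e3 deliver 3→0: ·
e4 deliver 0→1: 1[part,t=1,-]
e5 deliver 1→0: ·
e6 deliver 0→2: 2[part,t=1,-]
e7 deliver 2→0: 0[coor,t=1,y]
e8 deliver 0→1: 1[part,t=1,y]
e9 deliver 0→2: 2[part,t=1,y]
e10 timeout(0): 0[coor,t=2,y]
e11 deliver 0→1: 1[part,t=2,y]
e12 deliver 1→0: ·
e13 crash(1): 1[✗part,t=2,y]
e14 propose(0,'w'): 0[coor,t=3,y]
e15 deliver 0→3: 3[part,t=1,y]
e16 recover(1): 1[part,t=2,y]
e17 deliver 1→3: ·
e18 timeout(0): 0[coor,t=4,y]
e19 deliver 0→2: 2[part,t=2,y]
e20 deliver 0→2: 2[part,t=3,y]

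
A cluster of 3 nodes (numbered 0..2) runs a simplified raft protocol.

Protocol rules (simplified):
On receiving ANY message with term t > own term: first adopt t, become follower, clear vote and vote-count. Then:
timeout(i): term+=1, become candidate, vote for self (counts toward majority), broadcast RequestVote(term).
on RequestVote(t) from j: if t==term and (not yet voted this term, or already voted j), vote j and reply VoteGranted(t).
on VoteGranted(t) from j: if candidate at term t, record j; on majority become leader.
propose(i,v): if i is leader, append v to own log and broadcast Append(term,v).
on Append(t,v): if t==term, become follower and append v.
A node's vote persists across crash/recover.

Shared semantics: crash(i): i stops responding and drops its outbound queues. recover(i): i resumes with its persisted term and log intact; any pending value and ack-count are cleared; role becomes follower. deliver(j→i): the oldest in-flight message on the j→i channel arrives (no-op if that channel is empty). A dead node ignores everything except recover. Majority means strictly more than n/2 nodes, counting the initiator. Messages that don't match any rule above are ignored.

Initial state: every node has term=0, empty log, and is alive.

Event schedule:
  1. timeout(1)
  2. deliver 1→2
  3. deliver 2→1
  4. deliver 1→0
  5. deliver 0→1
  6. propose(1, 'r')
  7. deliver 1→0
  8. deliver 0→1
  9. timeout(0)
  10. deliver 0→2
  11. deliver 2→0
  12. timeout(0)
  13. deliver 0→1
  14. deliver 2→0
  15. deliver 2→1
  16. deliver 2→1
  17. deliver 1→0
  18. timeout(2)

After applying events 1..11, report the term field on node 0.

2

[1] timeout(1) → N1(cand t1 [-])
[2] deliver 1→2 → N2(foll t1 [-])
[3] deliver 2→1 → N1(lead t1 [-])
[4] deliver 1→0 → N0(foll t1 [-])
[5] deliver 0→1 → ∅
[6] propose(1,'r') → N1(lead t1 [r])
[7] deliver 1→0 → N0(foll t1 [r])
[8] deliver 0→1 → ∅
[9] timeout(0) → N0(cand t2 [r])
[10] deliver 0→2 → N2(foll t2 [-])
[11] deliver 2→0 → N0(lead t2 [r])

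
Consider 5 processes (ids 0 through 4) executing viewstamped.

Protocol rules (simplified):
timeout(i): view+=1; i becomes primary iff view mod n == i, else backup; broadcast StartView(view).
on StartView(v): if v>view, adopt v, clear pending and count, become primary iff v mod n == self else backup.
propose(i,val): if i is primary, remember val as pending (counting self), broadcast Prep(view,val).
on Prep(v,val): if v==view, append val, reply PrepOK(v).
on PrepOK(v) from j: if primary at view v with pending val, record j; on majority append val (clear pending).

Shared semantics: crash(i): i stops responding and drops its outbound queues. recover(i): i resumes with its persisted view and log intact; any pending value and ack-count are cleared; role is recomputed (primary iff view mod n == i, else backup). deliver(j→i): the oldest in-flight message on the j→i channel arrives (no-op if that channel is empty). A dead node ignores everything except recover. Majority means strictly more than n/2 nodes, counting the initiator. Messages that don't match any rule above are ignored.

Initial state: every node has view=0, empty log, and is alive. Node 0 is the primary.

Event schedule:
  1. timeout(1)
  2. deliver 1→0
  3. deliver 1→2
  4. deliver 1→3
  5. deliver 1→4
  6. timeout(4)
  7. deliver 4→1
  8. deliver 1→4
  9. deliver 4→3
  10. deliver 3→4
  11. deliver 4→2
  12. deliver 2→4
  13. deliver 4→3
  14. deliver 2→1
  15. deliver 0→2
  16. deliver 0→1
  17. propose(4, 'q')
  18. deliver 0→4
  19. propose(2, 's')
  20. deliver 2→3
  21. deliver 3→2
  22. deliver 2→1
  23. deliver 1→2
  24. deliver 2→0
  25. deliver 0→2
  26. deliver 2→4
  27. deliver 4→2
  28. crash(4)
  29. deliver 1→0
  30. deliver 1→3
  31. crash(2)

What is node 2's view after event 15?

step 1 timeout(1): 1={prim,v=1,log=-}
step 2 deliver 1→0: 0={back,v=1,log=-}
step 3 deliver 1→2: 2={back,v=1,log=-}
step 4 deliver 1→3: 3={back,v=1,log=-}
step 5 deliver 1→4: 4={back,v=1,log=-}
step 6 timeout(4): 4={back,v=2,log=-}
step 7 deliver 4→1: 1={back,v=2,log=-}
step 8 deliver 1→4: —
step 9 deliver 4→3: 3={back,v=2,log=-}
step 10 deliver 3→4: —
step 11 deliver 4→2: 2={prim,v=2,log=-}
step 12 deliver 2→4: —
step 13 deliver 4→3: —
step 14 deliver 2→1: —
step 15 deliver 0→2: —

2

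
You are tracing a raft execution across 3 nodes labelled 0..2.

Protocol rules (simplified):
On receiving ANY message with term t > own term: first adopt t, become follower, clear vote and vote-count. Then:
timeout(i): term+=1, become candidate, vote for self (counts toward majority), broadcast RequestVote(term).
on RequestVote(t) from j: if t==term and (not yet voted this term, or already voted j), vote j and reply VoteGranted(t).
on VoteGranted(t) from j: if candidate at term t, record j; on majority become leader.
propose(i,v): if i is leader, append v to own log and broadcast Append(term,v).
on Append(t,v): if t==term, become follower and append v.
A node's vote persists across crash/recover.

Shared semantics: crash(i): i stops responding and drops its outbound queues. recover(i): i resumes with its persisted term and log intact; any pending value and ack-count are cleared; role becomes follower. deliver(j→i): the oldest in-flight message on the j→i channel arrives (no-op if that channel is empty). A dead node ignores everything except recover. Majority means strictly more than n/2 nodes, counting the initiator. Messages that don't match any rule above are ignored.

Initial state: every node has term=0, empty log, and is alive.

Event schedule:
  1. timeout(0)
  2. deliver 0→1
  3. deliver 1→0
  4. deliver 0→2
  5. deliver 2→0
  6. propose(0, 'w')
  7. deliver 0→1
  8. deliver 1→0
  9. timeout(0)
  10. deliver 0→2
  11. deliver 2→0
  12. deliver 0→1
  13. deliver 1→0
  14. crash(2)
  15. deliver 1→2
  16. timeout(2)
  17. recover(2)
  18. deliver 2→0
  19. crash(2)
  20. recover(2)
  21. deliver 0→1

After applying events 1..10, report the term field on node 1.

after 1 — timeout(0): n0:cand/t1/[-]
after 2 — deliver 0→1: n1:foll/t1/[-]
after 3 — deliver 1→0: n0:lead/t1/[-]
after 4 — deliver 0→2: n2:foll/t1/[-]
after 5 — deliver 2→0: ·
after 6 — propose(0,'w'): n0:lead/t1/[w]
after 7 — deliver 0→1: n1:foll/t1/[w]
after 8 — deliver 1→0: ·
after 9 — timeout(0): n0:cand/t2/[w]
after 10 — deliver 0→2: n2:foll/t1/[w]

1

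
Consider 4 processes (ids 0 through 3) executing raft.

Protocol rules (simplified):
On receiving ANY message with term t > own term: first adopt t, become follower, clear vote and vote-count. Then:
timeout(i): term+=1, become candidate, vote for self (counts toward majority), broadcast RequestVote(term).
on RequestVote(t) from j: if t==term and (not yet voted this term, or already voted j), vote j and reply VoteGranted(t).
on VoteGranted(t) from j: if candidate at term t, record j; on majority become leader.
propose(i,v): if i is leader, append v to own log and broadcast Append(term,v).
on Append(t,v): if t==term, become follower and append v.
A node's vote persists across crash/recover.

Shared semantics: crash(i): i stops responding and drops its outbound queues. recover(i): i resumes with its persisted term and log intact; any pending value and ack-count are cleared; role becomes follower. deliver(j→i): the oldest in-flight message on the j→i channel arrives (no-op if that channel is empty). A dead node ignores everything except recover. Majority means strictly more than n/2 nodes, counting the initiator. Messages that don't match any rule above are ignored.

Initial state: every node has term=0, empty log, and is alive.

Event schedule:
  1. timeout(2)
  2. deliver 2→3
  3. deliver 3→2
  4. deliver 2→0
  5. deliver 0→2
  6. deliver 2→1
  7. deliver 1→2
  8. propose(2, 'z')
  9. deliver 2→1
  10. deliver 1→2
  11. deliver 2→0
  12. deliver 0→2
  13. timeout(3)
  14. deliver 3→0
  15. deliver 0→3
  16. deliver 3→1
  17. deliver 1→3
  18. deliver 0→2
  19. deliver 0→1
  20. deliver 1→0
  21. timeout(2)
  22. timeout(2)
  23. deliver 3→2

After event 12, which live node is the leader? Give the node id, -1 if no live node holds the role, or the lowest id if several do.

after 1 — timeout(2): n2:cand/t1/[-]
after 2 — deliver 2→3: n3:foll/t1/[-]
after 3 — deliver 3→2: ·
after 4 — deliver 2→0: n0:foll/t1/[-]
after 5 — deliver 0→2: n2:lead/t1/[-]
after 6 — deliver 2→1: n1:foll/t1/[-]
after 7 — deliver 1→2: ·
after 8 — propose(2,'z'): n2:lead/t1/[z]
after 9 — deliver 2→1: n1:foll/t1/[z]
after 10 — deliver 1→2: ·
after 11 — deliver 2→0: n0:foll/t1/[z]
after 12 — deliver 0→2: ·

2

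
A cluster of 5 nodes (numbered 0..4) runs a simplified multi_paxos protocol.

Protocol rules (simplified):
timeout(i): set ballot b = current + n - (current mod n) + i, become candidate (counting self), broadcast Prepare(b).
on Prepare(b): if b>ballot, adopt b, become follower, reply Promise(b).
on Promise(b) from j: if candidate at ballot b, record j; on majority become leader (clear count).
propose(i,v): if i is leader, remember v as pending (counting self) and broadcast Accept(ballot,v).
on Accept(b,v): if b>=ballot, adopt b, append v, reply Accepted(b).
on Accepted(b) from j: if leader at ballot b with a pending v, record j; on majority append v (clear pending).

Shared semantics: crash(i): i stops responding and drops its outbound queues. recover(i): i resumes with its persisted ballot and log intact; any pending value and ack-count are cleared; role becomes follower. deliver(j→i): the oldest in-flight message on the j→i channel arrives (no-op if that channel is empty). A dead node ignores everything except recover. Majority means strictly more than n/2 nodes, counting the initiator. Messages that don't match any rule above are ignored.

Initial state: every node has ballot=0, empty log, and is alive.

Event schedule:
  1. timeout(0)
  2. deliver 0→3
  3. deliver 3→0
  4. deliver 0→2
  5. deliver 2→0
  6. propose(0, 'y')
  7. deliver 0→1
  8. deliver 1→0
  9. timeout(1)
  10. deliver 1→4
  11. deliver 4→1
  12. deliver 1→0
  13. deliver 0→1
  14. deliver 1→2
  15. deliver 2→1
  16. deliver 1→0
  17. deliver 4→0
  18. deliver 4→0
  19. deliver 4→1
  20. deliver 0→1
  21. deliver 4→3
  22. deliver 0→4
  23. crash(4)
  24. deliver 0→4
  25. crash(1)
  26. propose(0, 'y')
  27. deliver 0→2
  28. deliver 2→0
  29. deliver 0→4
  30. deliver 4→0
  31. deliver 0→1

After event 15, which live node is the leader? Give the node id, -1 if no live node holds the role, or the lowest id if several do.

1

e1 timeout(0): 0[cand,b=5,-]
e2 deliver 0→3: 3[foll,b=5,-]
e3 deliver 3→0: ·
e4 deliver 0→2: 2[foll,b=5,-]
e5 deliver 2→0: 0[lead,b=5,-]
e6 propose(0,'y'): ·
e7 deliver 0→1: 1[foll,b=5,-]
e8 deliver 1→0: ·
e9 timeout(1): 1[cand,b=11,-]
e10 deliver 1→4: 4[foll,b=11,-]
e11 deliver 4→1: ·
e12 deliver 1→0: 0[foll,b=11,-]
e13 deliver 0→1: ·
e14 deliver 1→2: 2[foll,b=11,-]
e15 deliver 2→1: 1[lead,b=11,-]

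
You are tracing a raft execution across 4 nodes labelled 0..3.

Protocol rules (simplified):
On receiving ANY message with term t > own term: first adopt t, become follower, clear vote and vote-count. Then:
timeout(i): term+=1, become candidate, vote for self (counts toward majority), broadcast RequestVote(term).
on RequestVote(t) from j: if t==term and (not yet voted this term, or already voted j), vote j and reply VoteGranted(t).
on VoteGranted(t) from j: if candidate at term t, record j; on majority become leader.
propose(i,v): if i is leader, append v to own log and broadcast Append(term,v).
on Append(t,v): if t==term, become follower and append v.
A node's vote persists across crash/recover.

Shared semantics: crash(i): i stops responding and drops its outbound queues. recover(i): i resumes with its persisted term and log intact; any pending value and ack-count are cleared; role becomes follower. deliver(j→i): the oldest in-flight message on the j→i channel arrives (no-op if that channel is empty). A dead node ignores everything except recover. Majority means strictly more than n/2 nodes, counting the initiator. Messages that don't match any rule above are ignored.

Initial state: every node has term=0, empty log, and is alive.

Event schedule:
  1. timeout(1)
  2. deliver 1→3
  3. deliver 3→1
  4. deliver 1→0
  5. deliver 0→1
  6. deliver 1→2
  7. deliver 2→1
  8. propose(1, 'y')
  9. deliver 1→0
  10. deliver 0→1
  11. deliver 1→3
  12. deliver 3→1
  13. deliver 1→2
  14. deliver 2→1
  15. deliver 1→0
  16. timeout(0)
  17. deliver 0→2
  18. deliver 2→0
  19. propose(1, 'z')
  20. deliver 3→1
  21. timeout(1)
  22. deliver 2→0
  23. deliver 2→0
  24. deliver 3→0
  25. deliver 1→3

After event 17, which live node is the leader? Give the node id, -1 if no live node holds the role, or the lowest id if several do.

[1] timeout(1) → N1(cand t1 [-])
[2] deliver 1→3 → N3(foll t1 [-])
[3] deliver 3→1 → ∅
[4] deliver 1→0 → N0(foll t1 [-])
[5] deliver 0→1 → N1(lead t1 [-])
[6] deliver 1→2 → N2(foll t1 [-])
[7] deliver 2→1 → ∅
[8] propose(1,'y') → N1(lead t1 [y])
[9] deliver 1→0 → N0(foll t1 [y])
[10] deliver 0→1 → ∅
[11] deliver 1→3 → N3(foll t1 [y])
[12] deliver 3→1 → ∅
[13] deliver 1→2 → N2(foll t1 [y])
[14] deliver 2→1 → ∅
[15] deliver 1→0 → ∅
[16] timeout(0) → N0(cand t2 [y])
[17] deliver 0→2 → N2(foll t2 [y])

1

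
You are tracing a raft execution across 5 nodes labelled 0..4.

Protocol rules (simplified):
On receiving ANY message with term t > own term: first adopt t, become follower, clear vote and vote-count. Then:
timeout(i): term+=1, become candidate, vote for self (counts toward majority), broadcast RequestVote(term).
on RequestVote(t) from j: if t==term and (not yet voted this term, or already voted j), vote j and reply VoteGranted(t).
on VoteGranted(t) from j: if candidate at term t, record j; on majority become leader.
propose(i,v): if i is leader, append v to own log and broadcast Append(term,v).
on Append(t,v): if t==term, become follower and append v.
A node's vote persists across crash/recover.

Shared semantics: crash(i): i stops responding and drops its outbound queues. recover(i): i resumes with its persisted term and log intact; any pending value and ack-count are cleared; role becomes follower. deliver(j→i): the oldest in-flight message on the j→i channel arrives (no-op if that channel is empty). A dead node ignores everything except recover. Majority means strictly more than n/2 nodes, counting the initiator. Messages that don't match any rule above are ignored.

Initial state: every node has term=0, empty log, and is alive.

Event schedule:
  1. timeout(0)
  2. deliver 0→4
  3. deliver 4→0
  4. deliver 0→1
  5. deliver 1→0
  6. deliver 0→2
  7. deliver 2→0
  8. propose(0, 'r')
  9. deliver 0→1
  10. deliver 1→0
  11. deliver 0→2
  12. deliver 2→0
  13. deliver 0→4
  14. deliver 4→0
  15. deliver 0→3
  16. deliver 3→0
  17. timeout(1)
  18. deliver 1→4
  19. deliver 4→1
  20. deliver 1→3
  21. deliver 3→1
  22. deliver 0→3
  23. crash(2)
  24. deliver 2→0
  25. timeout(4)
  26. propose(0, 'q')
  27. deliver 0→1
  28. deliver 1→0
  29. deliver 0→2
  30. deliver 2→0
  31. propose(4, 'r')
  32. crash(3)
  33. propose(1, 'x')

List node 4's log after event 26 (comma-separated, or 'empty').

r

after 1 — timeout(0): n0:cand/t1/[-]
after 2 — deliver 0→4: n4:foll/t1/[-]
after 3 — deliver 4→0: ·
after 4 — deliver 0→1: n1:foll/t1/[-]
after 5 — deliver 1→0: n0:lead/t1/[-]
after 6 — deliver 0→2: n2:foll/t1/[-]
after 7 — deliver 2→0: ·
after 8 — propose(0,'r'): n0:lead/t1/[r]
after 9 — deliver 0→1: n1:foll/t1/[r]
after 10 — deliver 1→0: ·
after 11 — deliver 0→2: n2:foll/t1/[r]
after 12 — deliver 2→0: ·
after 13 — deliver 0→4: n4:foll/t1/[r]
after 14 — deliver 4→0: ·
after 15 — deliver 0→3: n3:foll/t1/[-]
after 16 — deliver 3→0: ·
after 17 — timeout(1): n1:cand/t2/[r]
after 18 — deliver 1→4: n4:foll/t2/[r]
after 19 — deliver 4→1: ·
after 20 — deliver 1→3: n3:foll/t2/[-]
after 21 — deliver 3→1: n1:lead/t2/[r]
after 22 — deliver 0→3: ·
after 23 — crash(2): n2:✗foll/t1/[r]
after 24 — deliver 2→0: ·
after 25 — timeout(4): n4:cand/t3/[r]
after 26 — propose(0,'q'): n0:lead/t1/[r,q]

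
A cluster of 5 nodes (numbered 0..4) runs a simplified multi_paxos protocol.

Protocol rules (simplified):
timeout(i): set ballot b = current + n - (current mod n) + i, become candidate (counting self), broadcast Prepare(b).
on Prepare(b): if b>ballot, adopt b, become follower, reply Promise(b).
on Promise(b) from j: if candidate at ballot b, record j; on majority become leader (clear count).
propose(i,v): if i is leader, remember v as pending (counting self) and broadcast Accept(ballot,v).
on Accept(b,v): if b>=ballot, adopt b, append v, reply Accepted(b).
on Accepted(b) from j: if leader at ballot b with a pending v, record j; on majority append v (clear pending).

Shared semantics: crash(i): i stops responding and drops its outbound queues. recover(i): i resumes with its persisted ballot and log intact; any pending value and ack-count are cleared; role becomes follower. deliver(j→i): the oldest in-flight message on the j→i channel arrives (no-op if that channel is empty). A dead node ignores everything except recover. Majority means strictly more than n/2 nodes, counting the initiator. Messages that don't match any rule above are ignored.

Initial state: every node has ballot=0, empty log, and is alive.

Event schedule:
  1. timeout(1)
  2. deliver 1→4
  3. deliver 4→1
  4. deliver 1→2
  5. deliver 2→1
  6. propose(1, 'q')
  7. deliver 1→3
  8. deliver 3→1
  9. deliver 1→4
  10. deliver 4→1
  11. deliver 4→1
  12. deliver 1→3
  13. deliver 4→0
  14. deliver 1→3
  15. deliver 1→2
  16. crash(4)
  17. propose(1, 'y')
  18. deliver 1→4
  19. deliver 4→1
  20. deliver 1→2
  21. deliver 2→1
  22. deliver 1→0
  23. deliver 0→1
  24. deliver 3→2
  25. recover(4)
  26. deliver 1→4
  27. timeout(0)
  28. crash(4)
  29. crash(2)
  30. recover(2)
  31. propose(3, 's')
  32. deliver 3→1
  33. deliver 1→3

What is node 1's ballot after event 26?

step 1 timeout(1): 1={cand,b=6,log=-}
step 2 deliver 1→4: 4={foll,b=6,log=-}
step 3 deliver 4→1: —
step 4 deliver 1→2: 2={foll,b=6,log=-}
step 5 deliver 2→1: 1={lead,b=6,log=-}
step 6 propose(1,'q'): —
step 7 deliver 1→3: 3={foll,b=6,log=-}
step 8 deliver 3→1: —
step 9 deliver 1→4: 4={foll,b=6,log=q}
step 10 deliver 4→1: —
step 11 deliver 4→1: —
step 12 deliver 1→3: 3={foll,b=6,log=q}
step 13 deliver 4→0: —
step 14 deliver 1→3: —
step 15 deliver 1→2: 2={foll,b=6,log=q}
step 16 crash(4): 4={✗foll,b=6,log=q}
step 17 propose(1,'y'): —
step 18 deliver 1→4: —
step 19 deliver 4→1: —
step 20 deliver 1→2: 2={foll,b=6,log=q,y}
step 21 deliver 2→1: —
step 22 deliver 1→0: 0={foll,b=6,log=-}
step 23 deliver 0→1: —
step 24 deliver 3→2: —
step 25 recover(4): 4={foll,b=6,log=q}
step 26 deliver 1→4: 4={foll,b=6,log=q,y}

6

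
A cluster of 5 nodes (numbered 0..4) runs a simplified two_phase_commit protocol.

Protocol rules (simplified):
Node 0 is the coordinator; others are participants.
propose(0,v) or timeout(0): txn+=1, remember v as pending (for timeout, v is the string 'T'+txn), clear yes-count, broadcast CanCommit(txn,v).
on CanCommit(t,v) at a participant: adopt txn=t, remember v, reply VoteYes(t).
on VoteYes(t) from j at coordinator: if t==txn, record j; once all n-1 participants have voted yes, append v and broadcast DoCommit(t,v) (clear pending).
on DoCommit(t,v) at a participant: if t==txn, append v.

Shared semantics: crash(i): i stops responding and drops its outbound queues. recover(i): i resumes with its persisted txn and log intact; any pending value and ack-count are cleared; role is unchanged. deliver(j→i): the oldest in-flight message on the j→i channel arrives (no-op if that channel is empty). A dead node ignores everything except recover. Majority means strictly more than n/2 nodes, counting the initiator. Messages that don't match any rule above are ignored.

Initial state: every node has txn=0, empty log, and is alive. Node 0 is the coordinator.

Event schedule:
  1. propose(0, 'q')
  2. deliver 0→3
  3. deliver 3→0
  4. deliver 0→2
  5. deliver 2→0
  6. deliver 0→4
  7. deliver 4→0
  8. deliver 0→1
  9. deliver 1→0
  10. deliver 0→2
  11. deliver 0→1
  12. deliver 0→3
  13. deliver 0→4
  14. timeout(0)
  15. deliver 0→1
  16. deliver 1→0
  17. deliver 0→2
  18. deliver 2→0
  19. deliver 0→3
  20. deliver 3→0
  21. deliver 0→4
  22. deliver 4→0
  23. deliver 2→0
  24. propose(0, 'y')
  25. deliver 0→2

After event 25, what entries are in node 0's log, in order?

1. propose(0,'q'):  <0:coor t1 ->
2. deliver 0→3:  <3:part t1 ->
3. deliver 3→0:  nop
4. deliver 0→2:  <2:part t1 ->
5. deliver 2→0:  nop
6. deliver 0→4:  <4:part t1 ->
7. deliver 4→0:  nop
8. deliver 0→1:  <1:part t1 ->
9. deliver 1→0:  <0:coor t1 q>
10. deliver 0→2:  <2:part t1 q>
11. deliver 0→1:  <1:part t1 q>
12. deliver 0→3:  <3:part t1 q>
13. deliver 0→4:  <4:part t1 q>
14. timeout(0):  <0:coor t2 q>
15. deliver 0→1:  <1:part t2 q>
16. deliver 1→0:  nop
17. deliver 0→2:  <2:part t2 q>
18. deliver 2→0:  nop
19. deliver 0→3:  <3:part t2 q>
20. deliver 3→0:  nop
21. deliver 0→4:  <4:part t2 q>
22. deliver 4→0:  <0:coor t2 q,T2>
23. deliver 2→0:  nop
24. propose(0,'y'):  <0:coor t3 q,T2>
25. deliver 0→2:  <2:part t2 q,T2>

q,T2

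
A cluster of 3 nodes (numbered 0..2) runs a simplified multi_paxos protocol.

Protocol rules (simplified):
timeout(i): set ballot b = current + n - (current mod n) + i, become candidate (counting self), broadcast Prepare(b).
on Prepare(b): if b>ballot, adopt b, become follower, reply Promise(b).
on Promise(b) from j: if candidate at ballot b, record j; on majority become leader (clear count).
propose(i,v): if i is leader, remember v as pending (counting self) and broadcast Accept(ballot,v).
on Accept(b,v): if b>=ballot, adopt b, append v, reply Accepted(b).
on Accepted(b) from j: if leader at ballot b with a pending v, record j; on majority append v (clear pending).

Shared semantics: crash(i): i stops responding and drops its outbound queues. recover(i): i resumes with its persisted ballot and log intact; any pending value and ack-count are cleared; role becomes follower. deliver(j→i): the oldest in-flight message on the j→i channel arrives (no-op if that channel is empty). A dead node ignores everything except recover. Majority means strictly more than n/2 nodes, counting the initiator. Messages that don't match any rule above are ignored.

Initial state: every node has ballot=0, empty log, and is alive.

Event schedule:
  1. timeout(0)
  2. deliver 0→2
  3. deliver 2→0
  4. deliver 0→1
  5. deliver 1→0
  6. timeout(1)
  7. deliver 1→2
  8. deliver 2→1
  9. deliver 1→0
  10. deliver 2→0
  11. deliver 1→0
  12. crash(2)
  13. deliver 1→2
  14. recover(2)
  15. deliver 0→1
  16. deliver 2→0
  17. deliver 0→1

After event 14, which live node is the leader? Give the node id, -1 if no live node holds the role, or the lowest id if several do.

[1] timeout(0) → N0(cand b3 [-])
[2] deliver 0→2 → N2(foll b3 [-])
[3] deliver 2→0 → N0(lead b3 [-])
[4] deliver 0→1 → N1(foll b3 [-])
[5] deliver 1→0 → ∅
[6] timeout(1) → N1(cand b7 [-])
[7] deliver 1→2 → N2(foll b7 [-])
[8] deliver 2→1 → N1(lead b7 [-])
[9] deliver 1→0 → N0(foll b7 [-])
[10] deliver 2→0 → ∅
[11] deliver 1→0 → ∅
[12] crash(2) → N2(✗foll b7 [-])
[13] deliver 1→2 → ∅
[14] recover(2) → N2(foll b7 [-])

1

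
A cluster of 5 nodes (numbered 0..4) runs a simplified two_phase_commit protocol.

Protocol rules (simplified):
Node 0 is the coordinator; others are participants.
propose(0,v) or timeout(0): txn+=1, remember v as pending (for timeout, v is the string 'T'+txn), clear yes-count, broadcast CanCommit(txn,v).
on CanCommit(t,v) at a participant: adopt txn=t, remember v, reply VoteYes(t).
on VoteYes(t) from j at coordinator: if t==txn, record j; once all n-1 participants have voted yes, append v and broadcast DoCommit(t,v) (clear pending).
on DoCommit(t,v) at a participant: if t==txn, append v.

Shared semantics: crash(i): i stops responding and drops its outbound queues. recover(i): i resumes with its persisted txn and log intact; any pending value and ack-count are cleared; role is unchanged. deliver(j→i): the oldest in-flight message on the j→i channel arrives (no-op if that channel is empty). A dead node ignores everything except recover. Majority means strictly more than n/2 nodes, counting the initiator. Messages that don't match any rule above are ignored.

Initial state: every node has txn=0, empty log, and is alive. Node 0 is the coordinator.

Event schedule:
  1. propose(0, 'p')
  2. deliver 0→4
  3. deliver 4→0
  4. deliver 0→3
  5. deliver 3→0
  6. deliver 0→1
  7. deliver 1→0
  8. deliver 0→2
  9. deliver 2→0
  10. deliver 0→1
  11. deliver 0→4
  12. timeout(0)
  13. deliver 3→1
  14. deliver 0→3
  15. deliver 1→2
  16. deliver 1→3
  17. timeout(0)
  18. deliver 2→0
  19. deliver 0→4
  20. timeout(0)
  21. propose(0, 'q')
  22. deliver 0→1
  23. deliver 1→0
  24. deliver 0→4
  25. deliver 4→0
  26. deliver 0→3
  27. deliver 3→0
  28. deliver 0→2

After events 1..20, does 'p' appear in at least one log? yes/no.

after 1 — propose(0,'p'): n0:coor/t1/[-]
after 2 — deliver 0→4: n4:part/t1/[-]
after 3 — deliver 4→0: ·
after 4 — deliver 0→3: n3:part/t1/[-]
after 5 — deliver 3→0: ·
after 6 — deliver 0→1: n1:part/t1/[-]
after 7 — deliver 1→0: ·
after 8 — deliver 0→2: n2:part/t1/[-]
after 9 — deliver 2→0: n0:coor/t1/[p]
after 10 — deliver 0→1: n1:part/t1/[p]
after 11 — deliver 0→4: n4:part/t1/[p]
after 12 — timeout(0): n0:coor/t2/[p]
after 13 — deliver 3→1: ·
after 14 — deliver 0→3: n3:part/t1/[p]
after 15 — deliver 1→2: ·
after 16 — deliver 1→3: ·
after 17 — timeout(0): n0:coor/t3/[p]
after 18 — deliver 2→0: ·
after 19 — deliver 0→4: n4:part/t2/[p]
after 20 — timeout(0): n0:coor/t4/[p]

yes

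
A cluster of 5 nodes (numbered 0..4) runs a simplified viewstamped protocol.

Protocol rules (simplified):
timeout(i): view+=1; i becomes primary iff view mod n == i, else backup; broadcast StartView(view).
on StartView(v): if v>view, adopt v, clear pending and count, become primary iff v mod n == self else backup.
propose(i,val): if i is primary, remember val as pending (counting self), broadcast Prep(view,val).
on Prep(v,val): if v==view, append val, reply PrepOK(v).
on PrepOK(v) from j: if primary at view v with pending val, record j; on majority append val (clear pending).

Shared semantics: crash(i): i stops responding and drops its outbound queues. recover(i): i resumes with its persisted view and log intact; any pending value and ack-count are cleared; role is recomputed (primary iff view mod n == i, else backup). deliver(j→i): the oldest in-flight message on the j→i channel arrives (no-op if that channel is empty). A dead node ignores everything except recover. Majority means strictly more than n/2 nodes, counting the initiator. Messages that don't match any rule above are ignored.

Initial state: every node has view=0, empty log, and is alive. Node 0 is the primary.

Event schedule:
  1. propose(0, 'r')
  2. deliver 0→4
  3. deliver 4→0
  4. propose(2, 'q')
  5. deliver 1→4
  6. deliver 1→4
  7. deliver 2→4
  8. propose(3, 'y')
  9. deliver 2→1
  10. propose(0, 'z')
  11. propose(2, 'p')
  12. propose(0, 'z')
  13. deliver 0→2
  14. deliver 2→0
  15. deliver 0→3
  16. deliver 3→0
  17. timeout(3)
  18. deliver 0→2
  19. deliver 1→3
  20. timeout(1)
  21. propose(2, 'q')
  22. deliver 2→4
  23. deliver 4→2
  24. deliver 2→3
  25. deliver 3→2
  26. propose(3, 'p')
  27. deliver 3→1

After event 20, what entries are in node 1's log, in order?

1. propose(0,'r'):  nop
2. deliver 0→4:  <4:back v0 r>
3. deliver 4→0:  nop
4. propose(2,'q'):  nop
5. deliver 1→4:  nop
6. deliver 1→4:  nop
7. deliver 2→4:  nop
8. propose(3,'y'):  nop
9. deliver 2→1:  nop
10. propose(0,'z'):  nop
11. propose(2,'p'):  nop
12. propose(0,'z'):  nop
13. deliver 0→2:  <2:back v0 r>
14. deliver 2→0:  nop
15. deliver 0→3:  <3:back v0 r>
16. deliver 3→0:  <0:prim v0 z>
17. timeout(3):  <3:back v1 r>
18. deliver 0→2:  <2:back v0 r,z>
19. deliver 1→3:  nop
20. timeout(1):  <1:prim v1 ->

empty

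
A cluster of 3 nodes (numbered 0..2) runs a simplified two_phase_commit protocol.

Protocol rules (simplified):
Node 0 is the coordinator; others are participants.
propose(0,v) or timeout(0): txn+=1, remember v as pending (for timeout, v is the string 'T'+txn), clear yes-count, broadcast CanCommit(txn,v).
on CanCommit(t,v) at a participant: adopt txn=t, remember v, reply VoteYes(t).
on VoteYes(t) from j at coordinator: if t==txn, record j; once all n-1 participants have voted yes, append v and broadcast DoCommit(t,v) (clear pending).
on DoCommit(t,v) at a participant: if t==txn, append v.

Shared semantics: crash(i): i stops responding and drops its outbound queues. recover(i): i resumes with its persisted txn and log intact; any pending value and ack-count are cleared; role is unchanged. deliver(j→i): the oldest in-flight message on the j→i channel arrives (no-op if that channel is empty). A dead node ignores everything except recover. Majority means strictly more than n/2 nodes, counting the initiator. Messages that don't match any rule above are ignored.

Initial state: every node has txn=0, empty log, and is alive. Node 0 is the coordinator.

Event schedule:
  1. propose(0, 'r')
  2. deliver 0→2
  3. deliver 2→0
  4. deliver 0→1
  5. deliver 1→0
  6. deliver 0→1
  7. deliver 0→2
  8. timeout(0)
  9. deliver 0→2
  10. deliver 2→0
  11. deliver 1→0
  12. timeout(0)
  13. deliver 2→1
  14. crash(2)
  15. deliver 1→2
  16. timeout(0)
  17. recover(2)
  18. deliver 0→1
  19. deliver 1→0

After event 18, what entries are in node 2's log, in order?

r

e1 propose(0,'r'): 0[coor,t=1,-]
e2 deliver 0→2: 2[part,t=1,-]
e3 deliver 2→0: ·
e4 deliver 0→1: 1[part,t=1,-]
e5 deliver 1→0: 0[coor,t=1,r]
e6 deliver 0→1: 1[part,t=1,r]
e7 deliver 0→2: 2[part,t=1,r]
e8 timeout(0): 0[coor,t=2,r]
e9 deliver 0→2: 2[part,t=2,r]
e10 deliver 2→0: ·
e11 deliver 1→0: ·
e12 timeout(0): 0[coor,t=3,r]
e13 deliver 2→1: ·
e14 crash(2): 2[✗part,t=2,r]
e15 deliver 1→2: ·
e16 timeout(0): 0[coor,t=4,r]
e17 recover(2): 2[part,t=2,r]
e18 deliver 0→1: 1[part,t=2,r]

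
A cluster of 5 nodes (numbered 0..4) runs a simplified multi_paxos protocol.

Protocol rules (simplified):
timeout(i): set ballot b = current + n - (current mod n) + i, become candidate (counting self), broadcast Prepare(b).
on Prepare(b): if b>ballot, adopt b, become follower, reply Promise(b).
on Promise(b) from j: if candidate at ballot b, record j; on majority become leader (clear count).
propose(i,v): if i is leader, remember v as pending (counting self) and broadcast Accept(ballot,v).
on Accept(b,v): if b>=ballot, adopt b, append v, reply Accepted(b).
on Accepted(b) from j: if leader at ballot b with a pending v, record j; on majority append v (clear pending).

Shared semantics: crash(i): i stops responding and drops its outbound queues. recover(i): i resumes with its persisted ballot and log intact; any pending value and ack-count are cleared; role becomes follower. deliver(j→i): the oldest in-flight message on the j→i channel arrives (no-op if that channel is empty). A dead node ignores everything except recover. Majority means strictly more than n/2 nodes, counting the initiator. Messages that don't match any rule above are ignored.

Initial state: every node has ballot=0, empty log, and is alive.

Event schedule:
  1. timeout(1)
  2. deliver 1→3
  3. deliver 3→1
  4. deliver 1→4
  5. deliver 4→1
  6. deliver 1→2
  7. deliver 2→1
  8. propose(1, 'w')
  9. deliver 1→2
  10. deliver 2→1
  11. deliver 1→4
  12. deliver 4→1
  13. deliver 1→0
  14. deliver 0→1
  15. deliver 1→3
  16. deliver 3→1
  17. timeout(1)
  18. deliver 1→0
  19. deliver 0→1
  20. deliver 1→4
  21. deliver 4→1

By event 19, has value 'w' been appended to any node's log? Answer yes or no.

after 1 — timeout(1): n1:cand/b6/[-]
after 2 — deliver 1→3: n3:foll/b6/[-]
after 3 — deliver 3→1: ·
after 4 — deliver 1→4: n4:foll/b6/[-]
after 5 — deliver 4→1: n1:lead/b6/[-]
after 6 — deliver 1→2: n2:foll/b6/[-]
after 7 — deliver 2→1: ·
after 8 — propose(1,'w'): ·
after 9 — deliver 1→2: n2:foll/b6/[w]
after 10 — deliver 2→1: ·
after 11 — deliver 1→4: n4:foll/b6/[w]
after 12 — deliver 4→1: n1:lead/b6/[w]
after 13 — deliver 1→0: n0:foll/b6/[-]
after 14 — deliver 0→1: ·
after 15 — deliver 1→3: n3:foll/b6/[w]
after 16 — deliver 3→1: ·
after 17 — timeout(1): n1:cand/b11/[w]
after 18 — deliver 1→0: n0:foll/b6/[w]
after 19 — deliver 0→1: ·

yes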